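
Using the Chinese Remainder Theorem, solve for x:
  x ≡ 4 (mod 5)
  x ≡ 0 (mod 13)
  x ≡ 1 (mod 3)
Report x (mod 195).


Moduli 5, 13, 3 are pairwise coprime; by CRT there is a unique solution modulo M = 5 · 13 · 3 = 195.
Solve pairwise, accumulating the modulus:
  Start with x ≡ 4 (mod 5).
  Combine with x ≡ 0 (mod 13): since gcd(5, 13) = 1, we get a unique residue mod 65.
    Write x = 4 + 5·t and substitute into x ≡ 0 (mod 13): 5·t ≡ 0 − 4 = -4 (mod 13).
    Reduce coefficients mod 13: 5·t ≡ 9 (mod 13).
    The inverse of 5 mod 13 is 8 (since 5·8 = 40 = 3·13 + 1), so t ≡ 8·9 = 72 ≡ 7 (mod 13).
    Then x = 4 + 5·7 = 39, valid modulo lcm(5, 13) = 65: x ≡ 39 (mod 65).
  Combine with x ≡ 1 (mod 3): since gcd(65, 3) = 1, we get a unique residue mod 195.
    Write x = 39 + 65·t and substitute into x ≡ 1 (mod 3): 65·t ≡ 1 − 39 = -38 (mod 3).
    Reduce coefficients mod 3: 2·t ≡ 1 (mod 3).
    The inverse of 2 mod 3 is 2 (since 2·2 = 4 = 1·3 + 1), so t ≡ 2·1 = 2 ≡ 2 (mod 3).
    Then x = 39 + 65·2 = 169, valid modulo lcm(65, 3) = 195: x ≡ 169 (mod 195).
Verify: 169 mod 5 = 4 ✓, 169 mod 13 = 0 ✓, 169 mod 3 = 1 ✓.

x ≡ 169 (mod 195).


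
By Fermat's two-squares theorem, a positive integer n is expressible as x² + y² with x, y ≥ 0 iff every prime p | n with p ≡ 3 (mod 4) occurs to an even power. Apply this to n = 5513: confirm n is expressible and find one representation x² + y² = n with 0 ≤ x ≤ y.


Step 1: Factor n = 5513 = 37 · 149.
Step 2: Check the mod-4 condition on each prime factor: 37 ≡ 1 (mod 4), exponent 1; 149 ≡ 1 (mod 4), exponent 1.
All primes ≡ 3 (mod 4) appear to even exponent (or don't appear), so by the two-squares theorem n IS expressible as a sum of two squares.
Step 3: Build a representation. Here n = 37 · 149 is a product of primes ≡ 1 (mod 4). Each prime p ≡ 1 (mod 4) is itself a sum of two squares; find a² by testing p − a² for a perfect square:
  37: 37 − 1² = 36 = 6² ⇒ 37 = 1² + 6².
  149: 149 − 1² = 148, 149 − 2² = 145, 149 − 3² = 140, 149 − 4² = 133, 149 − 5² = 124, 149 − 6² = 113, 149 − 7² = 100 = 10² ⇒ 149 = 7² + 10².
  Combine using the Brahmagupta–Fibonacci identity (a² + b²)(c² + d²) = (ac − bd)² + (ad + bc)² = (ac + bd)² + (ad − bc)²:
  37 · 149 = 5513: from (1² + 6²)(7² + 10²), take (1·7 − 6·10, 1·10 + 6·7) = (7 − 60, 10 + 42) = (-53, 52); dropping signs (only squares matter) gives (53, 52); check 53² + 52² = 2809 + 2704 = 5513 ✓.
Step 4: Order so x ≤ y and verify: 52² + 53² = 2704 + 2809 = 5513 = n. ✓

n = 5513 = 52² + 53² (one valid representation with x ≤ y).


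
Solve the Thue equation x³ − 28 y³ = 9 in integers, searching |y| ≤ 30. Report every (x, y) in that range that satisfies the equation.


The equation is x³ - 28y³ = 9. For fixed y, x³ = 28·y³ + 9, so a solution requires the RHS to be a perfect cube.
Strategy: iterate y from -30 to 30, compute RHS = 28·y³ + 9, and check whether it is a (positive or negative) perfect cube.
Check small values of y:
  y = 0: RHS = 9 is not a perfect cube.
  y = 1: RHS = 37 is not a perfect cube.
  y = -1: RHS = -19 is not a perfect cube.
  y = 2: RHS = 233 is not a perfect cube.
  y = -2: RHS = -215 is not a perfect cube.
  y = 3: RHS = 765 is not a perfect cube.
  y = -3: RHS = -747 is not a perfect cube.
Continuing the search up to |y| = 30 finds no solutions either.
No (x, y) in the scanned range satisfies the equation.

No integer solutions with |y| ≤ 30.


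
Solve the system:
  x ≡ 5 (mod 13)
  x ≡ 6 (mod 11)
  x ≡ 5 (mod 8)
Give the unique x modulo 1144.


Moduli 13, 11, 8 are pairwise coprime; by CRT there is a unique solution modulo M = 13 · 11 · 8 = 1144.
Solve pairwise, accumulating the modulus:
  Start with x ≡ 5 (mod 13).
  Combine with x ≡ 6 (mod 11): since gcd(13, 11) = 1, we get a unique residue mod 143.
    Write x = 5 + 13·t and substitute into x ≡ 6 (mod 11): 13·t ≡ 6 − 5 = 1 (mod 11).
    Reduce coefficients mod 11: 2·t ≡ 1 (mod 11).
    The inverse of 2 mod 11 is 6 (since 2·6 = 12 = 1·11 + 1), so t ≡ 6·1 = 6 ≡ 6 (mod 11).
    Then x = 5 + 13·6 = 83, valid modulo lcm(13, 11) = 143: x ≡ 83 (mod 143).
  Combine with x ≡ 5 (mod 8): since gcd(143, 8) = 1, we get a unique residue mod 1144.
    Write x = 83 + 143·t and substitute into x ≡ 5 (mod 8): 143·t ≡ 5 − 83 = -78 (mod 8).
    Reduce coefficients mod 8: 7·t ≡ 2 (mod 8).
    The inverse of 7 mod 8 is 7 (since 7·7 = 49 = 6·8 + 1), so t ≡ 7·2 = 14 ≡ 6 (mod 8).
    Then x = 83 + 143·6 = 941, valid modulo lcm(143, 8) = 1144: x ≡ 941 (mod 1144).
Verify: 941 mod 13 = 5 ✓, 941 mod 11 = 6 ✓, 941 mod 8 = 5 ✓.

x ≡ 941 (mod 1144).


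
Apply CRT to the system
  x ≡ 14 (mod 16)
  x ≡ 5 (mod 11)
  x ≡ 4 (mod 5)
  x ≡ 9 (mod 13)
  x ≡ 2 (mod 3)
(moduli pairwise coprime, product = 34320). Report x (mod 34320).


Product of moduli M = 16 · 11 · 5 · 13 · 3 = 34320.
Merge one congruence at a time:
  Start: x ≡ 14 (mod 16).
  Combine with x ≡ 5 (mod 11); new modulus lcm = 176.
    Write x = 14 + 16·t and substitute into x ≡ 5 (mod 11): 16·t ≡ 5 − 14 = -9 (mod 11).
    Reduce coefficients mod 11: 5·t ≡ 2 (mod 11).
    The inverse of 5 mod 11 is 9 (since 5·9 = 45 = 4·11 + 1), so t ≡ 9·2 = 18 ≡ 7 (mod 11).
    Then x = 14 + 16·7 = 126, valid modulo lcm(16, 11) = 176: x ≡ 126 (mod 176).
  Combine with x ≡ 4 (mod 5); new modulus lcm = 880.
    Write x = 126 + 176·t and substitute into x ≡ 4 (mod 5): 176·t ≡ 4 − 126 = -122 (mod 5).
    Reduce coefficients mod 5: 1·t ≡ 3 (mod 5).
    So t ≡ 3 (mod 5).
    Then x = 126 + 176·3 = 654, valid modulo lcm(176, 5) = 880: x ≡ 654 (mod 880).
  Combine with x ≡ 9 (mod 13); new modulus lcm = 11440.
    Write x = 654 + 880·t and substitute into x ≡ 9 (mod 13): 880·t ≡ 9 − 654 = -645 (mod 13).
    Reduce coefficients mod 13: 9·t ≡ 5 (mod 13).
    The inverse of 9 mod 13 is 3 (since 9·3 = 27 = 2·13 + 1), so t ≡ 3·5 = 15 ≡ 2 (mod 13).
    Then x = 654 + 880·2 = 2414, valid modulo lcm(880, 13) = 11440: x ≡ 2414 (mod 11440).
  Combine with x ≡ 2 (mod 3); new modulus lcm = 34320.
    Write x = 2414 + 11440·t and substitute into x ≡ 2 (mod 3): 11440·t ≡ 2 − 2414 = -2412 (mod 3).
    Reduce coefficients mod 3: 1·t ≡ 0 (mod 3).
    So t ≡ 0 (mod 3).
    Then x = 2414 + 11440·0 = 2414, valid modulo lcm(11440, 3) = 34320: x ≡ 2414 (mod 34320).
Verify against each original: 2414 mod 16 = 14, 2414 mod 11 = 5, 2414 mod 5 = 4, 2414 mod 13 = 9, 2414 mod 3 = 2.

x ≡ 2414 (mod 34320).


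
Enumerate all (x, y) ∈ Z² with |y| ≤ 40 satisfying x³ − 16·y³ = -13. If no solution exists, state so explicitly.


The equation is x³ - 16y³ = -13. For fixed y, x³ = 16·y³ − 13, so a solution requires the RHS to be a perfect cube.
Strategy: iterate y from -40 to 40, compute RHS = 16·y³ − 13, and check whether it is a (positive or negative) perfect cube.
Check small values of y:
  y = 0: RHS = -13 is not a perfect cube.
  y = 1: RHS = 3 is not a perfect cube.
  y = -1: RHS = -29 is not a perfect cube.
  y = 2: RHS = 115 is not a perfect cube.
  y = -2: RHS = -141 is not a perfect cube.
  y = 3: RHS = 419 is not a perfect cube.
  y = -3: RHS = -445 is not a perfect cube.
Continuing the search up to |y| = 40 finds no solutions either.
No (x, y) in the scanned range satisfies the equation.

No integer solutions with |y| ≤ 40.


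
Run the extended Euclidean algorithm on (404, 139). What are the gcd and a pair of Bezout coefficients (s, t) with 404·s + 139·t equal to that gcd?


Euclidean algorithm on (404, 139) — divide until remainder is 0:
  404 = 2 · 139 + 126
  139 = 1 · 126 + 13
  126 = 9 · 13 + 9
  13 = 1 · 9 + 4
  9 = 2 · 4 + 1
  4 = 4 · 1 + 0
gcd(404, 139) = 1.
Track Bezout coefficients alongside the remainders: start with r₀ = 404 = a·1 + b·0 (s = 1, t = 0) and r₁ = 139 = a·0 + b·1 (s = 0, t = 1); each new remainder r_{k+1} = r_{k-1} − q_k·r_k inherits s_{k+1} = s_{k-1} − q_k·s_k, t_{k+1} = t_{k-1} − q_k·t_k, so r_k = a·s_k + b·t_k at every step:
  q = 2: r = 126, s = 1 − 2·0 = 1, t = 0 − 2·1 = -2  (check: 404·1 + 139·(-2) = 126)
  q = 1: r = 13, s = 0 − 1·1 = -1, t = 1 − 1·(-2) = 3  (check: 404·(-1) + 139·3 = 13)
  q = 9: r = 9, s = 1 − 9·(-1) = 10, t = -2 − 9·3 = -29  (check: 404·10 + 139·(-29) = 9)
  q = 1: r = 4, s = -1 − 1·10 = -11, t = 3 − 1·(-29) = 32  (check: 404·(-11) + 139·32 = 4)
  q = 2: r = 1, s = 10 − 2·(-11) = 32, t = -29 − 2·32 = -93  (check: 404·32 + 139·(-93) = 1)
The row with r = 1 (the gcd) gives the Bezout coefficients s = 32, t = -93.
Result: 404 · (32) + 139 · (-93) = 1.

gcd(404, 139) = 1; s = 32, t = -93 (check: 404·32 + 139·(-93) = 1).


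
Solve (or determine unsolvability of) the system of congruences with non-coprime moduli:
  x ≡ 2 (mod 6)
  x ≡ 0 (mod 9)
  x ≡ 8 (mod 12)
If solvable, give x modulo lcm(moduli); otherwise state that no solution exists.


Moduli 6, 9, 12 are not pairwise coprime, so CRT works modulo lcm(m_i) when all pairwise compatibility conditions hold.
Pairwise compatibility: gcd(m_i, m_j) must divide a_i - a_j for every pair.
Merge one congruence at a time:
  Start: x ≡ 2 (mod 6).
  Combine with x ≡ 0 (mod 9): gcd(6, 9) = 3, and 0 - 2 = -2 is NOT divisible by 3.
    ⇒ system is inconsistent (no integer solution).

No solution (the system is inconsistent).


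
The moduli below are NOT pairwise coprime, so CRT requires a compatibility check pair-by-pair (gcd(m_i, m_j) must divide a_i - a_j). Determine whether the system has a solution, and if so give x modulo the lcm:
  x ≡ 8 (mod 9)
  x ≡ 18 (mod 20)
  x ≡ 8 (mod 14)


Moduli 9, 20, 14 are not pairwise coprime, so CRT works modulo lcm(m_i) when all pairwise compatibility conditions hold.
Pairwise compatibility: gcd(m_i, m_j) must divide a_i - a_j for every pair.
Merge one congruence at a time:
  Start: x ≡ 8 (mod 9).
  Combine with x ≡ 18 (mod 20): gcd(9, 20) = 1; 18 - 8 = 10, which IS divisible by 1, so compatible.
    Write x = 8 + 9·t and substitute into x ≡ 18 (mod 20): 9·t ≡ 18 − 8 = 10 (mod 20).
    The inverse of 9 mod 20 is 9 (since 9·9 = 81 = 4·20 + 1), so t ≡ 9·10 = 90 ≡ 10 (mod 20).
    Then x = 8 + 9·10 = 98, valid modulo lcm(9, 20) = 180: x ≡ 98 (mod 180).
  Combine with x ≡ 8 (mod 14): gcd(180, 14) = 2; 8 - 98 = -90, which IS divisible by 2, so compatible.
    Write x = 98 + 180·t and substitute into x ≡ 8 (mod 14): 180·t ≡ 8 − 98 = -90 (mod 14).
    Divide the congruence (and modulus) by g = 2: 90·t ≡ -45 (mod 7).
    Reduce coefficients mod 7: 6·t ≡ 4 (mod 7).
    The inverse of 6 mod 7 is 6 (since 6·6 = 36 = 5·7 + 1), so t ≡ 6·4 = 24 ≡ 3 (mod 7).
    Then x = 98 + 180·3 = 638, valid modulo lcm(180, 14) = 1260: x ≡ 638 (mod 1260).
Verify: 638 mod 9 = 8, 638 mod 20 = 18, 638 mod 14 = 8.

x ≡ 638 (mod 1260).


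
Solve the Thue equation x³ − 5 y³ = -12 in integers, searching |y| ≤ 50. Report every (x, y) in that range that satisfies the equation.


The equation is x³ - 5y³ = -12. For fixed y, x³ = 5·y³ − 12, so a solution requires the RHS to be a perfect cube.
Strategy: iterate y from -50 to 50, compute RHS = 5·y³ − 12, and check whether it is a (positive or negative) perfect cube.
Check small values of y:
  y = 0: RHS = -12 is not a perfect cube.
  y = 1: RHS = -7 is not a perfect cube.
  y = -1: RHS = -17 is not a perfect cube.
  y = 2: RHS = 28 is not a perfect cube.
  y = -2: RHS = -52 is not a perfect cube.
  y = 3: RHS = 123 is not a perfect cube.
  y = -3: RHS = -147 is not a perfect cube.
Continuing the search up to |y| = 50 finds no solutions either.
No (x, y) in the scanned range satisfies the equation.

No integer solutions with |y| ≤ 50.


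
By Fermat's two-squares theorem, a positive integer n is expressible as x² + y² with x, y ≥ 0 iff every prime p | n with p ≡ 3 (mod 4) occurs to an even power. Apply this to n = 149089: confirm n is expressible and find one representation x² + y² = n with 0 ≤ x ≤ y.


Step 1: Factor n = 149089 = 29 · 53 · 97.
Step 2: Check the mod-4 condition on each prime factor: 29 ≡ 1 (mod 4), exponent 1; 53 ≡ 1 (mod 4), exponent 1; 97 ≡ 1 (mod 4), exponent 1.
All primes ≡ 3 (mod 4) appear to even exponent (or don't appear), so by the two-squares theorem n IS expressible as a sum of two squares.
Step 3: Build a representation. Here n = 29 · 53 · 97 is a product of primes ≡ 1 (mod 4). Each prime p ≡ 1 (mod 4) is itself a sum of two squares; find a² by testing p − a² for a perfect square:
  29: 29 − 1² = 28, 29 − 2² = 25 = 5² ⇒ 29 = 2² + 5².
  53: 53 − 1² = 52, 53 − 2² = 49 = 7² ⇒ 53 = 2² + 7².
  97: 97 − 1² = 96, 97 − 2² = 93, 97 − 3² = 88, 97 − 4² = 81 = 9² ⇒ 97 = 4² + 9².
  Combine using the Brahmagupta–Fibonacci identity (a² + b²)(c² + d²) = (ac − bd)² + (ad + bc)² = (ac + bd)² + (ad − bc)²:
  29 · 53 = 1537: from (2² + 5²)(2² + 7²), take (2·2 − 5·7, 2·7 + 5·2) = (4 − 35, 14 + 10) = (-31, 24); dropping signs (only squares matter) gives (31, 24); check 31² + 24² = 961 + 576 = 1537 ✓.
  1537 · 97 = 149089: from (31² + 24²)(4² + 9²), take (31·4 − 24·9, 31·9 + 24·4) = (124 − 216, 279 + 96) = (-92, 375); dropping signs (only squares matter) gives (92, 375); check 92² + 375² = 8464 + 140625 = 149089 ✓.
Step 4: Order so x ≤ y and verify: 92² + 375² = 8464 + 140625 = 149089 = n. ✓

n = 149089 = 92² + 375² (one valid representation with x ≤ y).


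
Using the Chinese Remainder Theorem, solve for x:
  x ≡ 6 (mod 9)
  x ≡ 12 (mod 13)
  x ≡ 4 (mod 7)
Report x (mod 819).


Moduli 9, 13, 7 are pairwise coprime; by CRT there is a unique solution modulo M = 9 · 13 · 7 = 819.
Solve pairwise, accumulating the modulus:
  Start with x ≡ 6 (mod 9).
  Combine with x ≡ 12 (mod 13): since gcd(9, 13) = 1, we get a unique residue mod 117.
    Write x = 6 + 9·t and substitute into x ≡ 12 (mod 13): 9·t ≡ 12 − 6 = 6 (mod 13).
    The inverse of 9 mod 13 is 3 (since 9·3 = 27 = 2·13 + 1), so t ≡ 3·6 = 18 ≡ 5 (mod 13).
    Then x = 6 + 9·5 = 51, valid modulo lcm(9, 13) = 117: x ≡ 51 (mod 117).
  Combine with x ≡ 4 (mod 7): since gcd(117, 7) = 1, we get a unique residue mod 819.
    Write x = 51 + 117·t and substitute into x ≡ 4 (mod 7): 117·t ≡ 4 − 51 = -47 (mod 7).
    Reduce coefficients mod 7: 5·t ≡ 2 (mod 7).
    The inverse of 5 mod 7 is 3 (since 5·3 = 15 = 2·7 + 1), so t ≡ 3·2 = 6 ≡ 6 (mod 7).
    Then x = 51 + 117·6 = 753, valid modulo lcm(117, 7) = 819: x ≡ 753 (mod 819).
Verify: 753 mod 9 = 6 ✓, 753 mod 13 = 12 ✓, 753 mod 7 = 4 ✓.

x ≡ 753 (mod 819).


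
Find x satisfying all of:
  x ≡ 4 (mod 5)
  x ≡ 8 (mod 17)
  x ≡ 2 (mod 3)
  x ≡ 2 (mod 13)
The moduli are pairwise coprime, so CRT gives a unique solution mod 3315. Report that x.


Product of moduli M = 5 · 17 · 3 · 13 = 3315.
Merge one congruence at a time:
  Start: x ≡ 4 (mod 5).
  Combine with x ≡ 8 (mod 17); new modulus lcm = 85.
    Write x = 4 + 5·t and substitute into x ≡ 8 (mod 17): 5·t ≡ 8 − 4 = 4 (mod 17).
    The inverse of 5 mod 17 is 7 (since 5·7 = 35 = 2·17 + 1), so t ≡ 7·4 = 28 ≡ 11 (mod 17).
    Then x = 4 + 5·11 = 59, valid modulo lcm(5, 17) = 85: x ≡ 59 (mod 85).
  Combine with x ≡ 2 (mod 3); new modulus lcm = 255.
    Write x = 59 + 85·t and substitute into x ≡ 2 (mod 3): 85·t ≡ 2 − 59 = -57 (mod 3).
    Reduce coefficients mod 3: 1·t ≡ 0 (mod 3).
    So t ≡ 0 (mod 3).
    Then x = 59 + 85·0 = 59, valid modulo lcm(85, 3) = 255: x ≡ 59 (mod 255).
  Combine with x ≡ 2 (mod 13); new modulus lcm = 3315.
    Write x = 59 + 255·t and substitute into x ≡ 2 (mod 13): 255·t ≡ 2 − 59 = -57 (mod 13).
    Reduce coefficients mod 13: 8·t ≡ 8 (mod 13).
    The inverse of 8 mod 13 is 5 (since 8·5 = 40 = 3·13 + 1), so t ≡ 5·8 = 40 ≡ 1 (mod 13).
    Then x = 59 + 255·1 = 314, valid modulo lcm(255, 13) = 3315: x ≡ 314 (mod 3315).
Verify against each original: 314 mod 5 = 4, 314 mod 17 = 8, 314 mod 3 = 2, 314 mod 13 = 2.

x ≡ 314 (mod 3315).


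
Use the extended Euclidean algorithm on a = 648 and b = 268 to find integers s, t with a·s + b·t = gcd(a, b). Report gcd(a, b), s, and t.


Euclidean algorithm on (648, 268) — divide until remainder is 0:
  648 = 2 · 268 + 112
  268 = 2 · 112 + 44
  112 = 2 · 44 + 24
  44 = 1 · 24 + 20
  24 = 1 · 20 + 4
  20 = 5 · 4 + 0
gcd(648, 268) = 4.
Track Bezout coefficients alongside the remainders: start with r₀ = 648 = a·1 + b·0 (s = 1, t = 0) and r₁ = 268 = a·0 + b·1 (s = 0, t = 1); each new remainder r_{k+1} = r_{k-1} − q_k·r_k inherits s_{k+1} = s_{k-1} − q_k·s_k, t_{k+1} = t_{k-1} − q_k·t_k, so r_k = a·s_k + b·t_k at every step:
  q = 2: r = 112, s = 1 − 2·0 = 1, t = 0 − 2·1 = -2  (check: 648·1 + 268·(-2) = 112)
  q = 2: r = 44, s = 0 − 2·1 = -2, t = 1 − 2·(-2) = 5  (check: 648·(-2) + 268·5 = 44)
  q = 2: r = 24, s = 1 − 2·(-2) = 5, t = -2 − 2·5 = -12  (check: 648·5 + 268·(-12) = 24)
  q = 1: r = 20, s = -2 − 1·5 = -7, t = 5 − 1·(-12) = 17  (check: 648·(-7) + 268·17 = 20)
  q = 1: r = 4, s = 5 − 1·(-7) = 12, t = -12 − 1·17 = -29  (check: 648·12 + 268·(-29) = 4)
The row with r = 4 (the gcd) gives the Bezout coefficients s = 12, t = -29.
Result: 648 · (12) + 268 · (-29) = 4.

gcd(648, 268) = 4; s = 12, t = -29 (check: 648·12 + 268·(-29) = 4).


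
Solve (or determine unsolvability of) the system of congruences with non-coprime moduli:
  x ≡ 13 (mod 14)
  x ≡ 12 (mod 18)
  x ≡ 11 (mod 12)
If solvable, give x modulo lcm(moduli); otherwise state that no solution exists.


Moduli 14, 18, 12 are not pairwise coprime, so CRT works modulo lcm(m_i) when all pairwise compatibility conditions hold.
Pairwise compatibility: gcd(m_i, m_j) must divide a_i - a_j for every pair.
Merge one congruence at a time:
  Start: x ≡ 13 (mod 14).
  Combine with x ≡ 12 (mod 18): gcd(14, 18) = 2, and 12 - 13 = -1 is NOT divisible by 2.
    ⇒ system is inconsistent (no integer solution).

No solution (the system is inconsistent).


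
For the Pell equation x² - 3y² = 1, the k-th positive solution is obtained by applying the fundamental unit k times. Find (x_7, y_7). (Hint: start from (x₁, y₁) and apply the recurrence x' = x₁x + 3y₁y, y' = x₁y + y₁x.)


Step 1: Find the fundamental solution (x₁, y₁) of x² - 3y² = 1.
  Expand √3 as a continued fraction. a₀ = ⌊√3⌋ = 1; iterate m_{k+1} = d_k·a_k − m_k, d_{k+1} = (3 − m_{k+1}²)/d_k, a_{k+1} = ⌊(a₀ + m_{k+1})/d_{k+1}⌋ (starting m₀ = 0, d₀ = 1), with convergents p_k = a_k·p_{k-1} + p_{k-2}, q_k = a_k·q_{k-1} + q_{k-2} (p₋₁ = 1, q₋₁ = 0):
  k = 0: a₀ = 1; p₀/q₀ = 1/1; p₀² − 3·q₀² = 1 − 3 = -2.
  k = 1: m = 1, d = 2, a = ⌊(1 + 1)/2⌋ = 1; p/q = (1·1 + 1)/(1·1 + 0) = 2/1; p² − 3·q² = 4 − 3 = 1.
  The first convergent with p² − 3·q² = 1 gives the fundamental solution (x₁, y₁) = (2, 1).
Step 2: Apply the recurrence (x_{n+1}, y_{n+1}) = (x₁x_n + 3y₁y_n, x₁y_n + y₁x_n) repeatedly.
  From (x_1, y_1) = (2, 1): x_2 = 2·2 + 3·1·1 = 7; y_2 = 2·1 + 1·2 = 4.
  From (x_2, y_2) = (7, 4): x_3 = 2·7 + 3·1·4 = 26; y_3 = 2·4 + 1·7 = 15.
  From (x_3, y_3) = (26, 15): x_4 = 2·26 + 3·1·15 = 97; y_4 = 2·15 + 1·26 = 56.
  From (x_4, y_4) = (97, 56): x_5 = 2·97 + 3·1·56 = 362; y_5 = 2·56 + 1·97 = 209.
  From (x_5, y_5) = (362, 209): x_6 = 2·362 + 3·1·209 = 1351; y_6 = 2·209 + 1·362 = 780.
  From (x_6, y_6) = (1351, 780): x_7 = 2·1351 + 3·1·780 = 5042; y_7 = 2·780 + 1·1351 = 2911.
Step 3: Verify x_7² - 3·y_7² = 25421764 - 25421763 = 1 (should be 1). ✓

(x_1, y_1) = (2, 1); (x_7, y_7) = (5042, 2911).


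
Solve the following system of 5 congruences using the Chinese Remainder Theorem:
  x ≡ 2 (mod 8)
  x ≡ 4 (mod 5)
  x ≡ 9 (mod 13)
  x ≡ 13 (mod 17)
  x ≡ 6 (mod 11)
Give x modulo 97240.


Product of moduli M = 8 · 5 · 13 · 17 · 11 = 97240.
Merge one congruence at a time:
  Start: x ≡ 2 (mod 8).
  Combine with x ≡ 4 (mod 5); new modulus lcm = 40.
    Write x = 2 + 8·t and substitute into x ≡ 4 (mod 5): 8·t ≡ 4 − 2 = 2 (mod 5).
    Reduce coefficients mod 5: 3·t ≡ 2 (mod 5).
    The inverse of 3 mod 5 is 2 (since 3·2 = 6 = 1·5 + 1), so t ≡ 2·2 = 4 ≡ 4 (mod 5).
    Then x = 2 + 8·4 = 34, valid modulo lcm(8, 5) = 40: x ≡ 34 (mod 40).
  Combine with x ≡ 9 (mod 13); new modulus lcm = 520.
    Write x = 34 + 40·t and substitute into x ≡ 9 (mod 13): 40·t ≡ 9 − 34 = -25 (mod 13).
    Reduce coefficients mod 13: 1·t ≡ 1 (mod 13).
    So t ≡ 1 (mod 13).
    Then x = 34 + 40·1 = 74, valid modulo lcm(40, 13) = 520: x ≡ 74 (mod 520).
  Combine with x ≡ 13 (mod 17); new modulus lcm = 8840.
    Write x = 74 + 520·t and substitute into x ≡ 13 (mod 17): 520·t ≡ 13 − 74 = -61 (mod 17).
    Reduce coefficients mod 17: 10·t ≡ 7 (mod 17).
    The inverse of 10 mod 17 is 12 (since 10·12 = 120 = 7·17 + 1), so t ≡ 12·7 = 84 ≡ 16 (mod 17).
    Then x = 74 + 520·16 = 8394, valid modulo lcm(520, 17) = 8840: x ≡ 8394 (mod 8840).
  Combine with x ≡ 6 (mod 11); new modulus lcm = 97240.
    Write x = 8394 + 8840·t and substitute into x ≡ 6 (mod 11): 8840·t ≡ 6 − 8394 = -8388 (mod 11).
    Reduce coefficients mod 11: 7·t ≡ 5 (mod 11).
    The inverse of 7 mod 11 is 8 (since 7·8 = 56 = 5·11 + 1), so t ≡ 8·5 = 40 ≡ 7 (mod 11).
    Then x = 8394 + 8840·7 = 70274, valid modulo lcm(8840, 11) = 97240: x ≡ 70274 (mod 97240).
Verify against each original: 70274 mod 8 = 2, 70274 mod 5 = 4, 70274 mod 13 = 9, 70274 mod 17 = 13, 70274 mod 11 = 6.

x ≡ 70274 (mod 97240).


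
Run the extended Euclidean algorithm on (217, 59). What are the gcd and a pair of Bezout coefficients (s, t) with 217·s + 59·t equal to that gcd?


Euclidean algorithm on (217, 59) — divide until remainder is 0:
  217 = 3 · 59 + 40
  59 = 1 · 40 + 19
  40 = 2 · 19 + 2
  19 = 9 · 2 + 1
  2 = 2 · 1 + 0
gcd(217, 59) = 1.
Track Bezout coefficients alongside the remainders: start with r₀ = 217 = a·1 + b·0 (s = 1, t = 0) and r₁ = 59 = a·0 + b·1 (s = 0, t = 1); each new remainder r_{k+1} = r_{k-1} − q_k·r_k inherits s_{k+1} = s_{k-1} − q_k·s_k, t_{k+1} = t_{k-1} − q_k·t_k, so r_k = a·s_k + b·t_k at every step:
  q = 3: r = 40, s = 1 − 3·0 = 1, t = 0 − 3·1 = -3  (check: 217·1 + 59·(-3) = 40)
  q = 1: r = 19, s = 0 − 1·1 = -1, t = 1 − 1·(-3) = 4  (check: 217·(-1) + 59·4 = 19)
  q = 2: r = 2, s = 1 − 2·(-1) = 3, t = -3 − 2·4 = -11  (check: 217·3 + 59·(-11) = 2)
  q = 9: r = 1, s = -1 − 9·3 = -28, t = 4 − 9·(-11) = 103  (check: 217·(-28) + 59·103 = 1)
The row with r = 1 (the gcd) gives the Bezout coefficients s = -28, t = 103.
Result: 217 · (-28) + 59 · (103) = 1.

gcd(217, 59) = 1; s = -28, t = 103 (check: 217·(-28) + 59·103 = 1).


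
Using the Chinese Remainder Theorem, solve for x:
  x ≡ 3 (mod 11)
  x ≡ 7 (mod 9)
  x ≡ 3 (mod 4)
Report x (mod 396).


Moduli 11, 9, 4 are pairwise coprime; by CRT there is a unique solution modulo M = 11 · 9 · 4 = 396.
Solve pairwise, accumulating the modulus:
  Start with x ≡ 3 (mod 11).
  Combine with x ≡ 7 (mod 9): since gcd(11, 9) = 1, we get a unique residue mod 99.
    Write x = 3 + 11·t and substitute into x ≡ 7 (mod 9): 11·t ≡ 7 − 3 = 4 (mod 9).
    Reduce coefficients mod 9: 2·t ≡ 4 (mod 9).
    The inverse of 2 mod 9 is 5 (since 2·5 = 10 = 1·9 + 1), so t ≡ 5·4 = 20 ≡ 2 (mod 9).
    Then x = 3 + 11·2 = 25, valid modulo lcm(11, 9) = 99: x ≡ 25 (mod 99).
  Combine with x ≡ 3 (mod 4): since gcd(99, 4) = 1, we get a unique residue mod 396.
    Write x = 25 + 99·t and substitute into x ≡ 3 (mod 4): 99·t ≡ 3 − 25 = -22 (mod 4).
    Reduce coefficients mod 4: 3·t ≡ 2 (mod 4).
    The inverse of 3 mod 4 is 3 (since 3·3 = 9 = 2·4 + 1), so t ≡ 3·2 = 6 ≡ 2 (mod 4).
    Then x = 25 + 99·2 = 223, valid modulo lcm(99, 4) = 396: x ≡ 223 (mod 396).
Verify: 223 mod 11 = 3 ✓, 223 mod 9 = 7 ✓, 223 mod 4 = 3 ✓.

x ≡ 223 (mod 396).


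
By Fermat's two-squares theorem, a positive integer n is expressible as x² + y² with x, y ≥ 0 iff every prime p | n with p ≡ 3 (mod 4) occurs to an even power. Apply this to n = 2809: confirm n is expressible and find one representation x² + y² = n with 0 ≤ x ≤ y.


Step 1: Factor n = 2809 = 53^2.
Step 2: Check the mod-4 condition on each prime factor: 53 ≡ 1 (mod 4), exponent 2.
All primes ≡ 3 (mod 4) appear to even exponent (or don't appear), so by the two-squares theorem n IS expressible as a sum of two squares.
Step 3: Build a representation. Here n = 53 · 53 is a product of primes ≡ 1 (mod 4). Each prime p ≡ 1 (mod 4) is itself a sum of two squares; find a² by testing p − a² for a perfect square:
  53: 53 − 1² = 52, 53 − 2² = 49 = 7² ⇒ 53 = 2² + 7².
  Combine using the Brahmagupta–Fibonacci identity (a² + b²)(c² + d²) = (ac − bd)² + (ad + bc)² = (ac + bd)² + (ad − bc)²:
  53 · 53 = 2809: from (2² + 7²)(2² + 7²), take (2·2 − 7·7, 2·7 + 7·2) = (4 − 49, 14 + 14) = (-45, 28); dropping signs (only squares matter) gives (45, 28); check 45² + 28² = 2025 + 784 = 2809 ✓.
Step 4: Order so x ≤ y and verify: 28² + 45² = 784 + 2025 = 2809 = n. ✓

n = 2809 = 28² + 45² (one valid representation with x ≤ y).


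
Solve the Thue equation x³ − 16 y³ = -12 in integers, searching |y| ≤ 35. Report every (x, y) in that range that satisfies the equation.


The equation is x³ - 16y³ = -12. For fixed y, x³ = 16·y³ − 12, so a solution requires the RHS to be a perfect cube.
Strategy: iterate y from -35 to 35, compute RHS = 16·y³ − 12, and check whether it is a (positive or negative) perfect cube.
Check small values of y:
  y = 0: RHS = -12 is not a perfect cube.
  y = 1: RHS = 4 is not a perfect cube.
  y = -1: RHS = -28 is not a perfect cube.
  y = 2: RHS = 116 is not a perfect cube.
  y = -2: RHS = -140 is not a perfect cube.
  y = 3: RHS = 420 is not a perfect cube.
  y = -3: RHS = -444 is not a perfect cube.
Continuing the search up to |y| = 35 finds no solutions either.
No (x, y) in the scanned range satisfies the equation.

No integer solutions with |y| ≤ 35.


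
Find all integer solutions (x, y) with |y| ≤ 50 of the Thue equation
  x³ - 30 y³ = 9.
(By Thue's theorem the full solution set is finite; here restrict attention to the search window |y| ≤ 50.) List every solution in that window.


The equation is x³ - 30y³ = 9. For fixed y, x³ = 30·y³ + 9, so a solution requires the RHS to be a perfect cube.
Strategy: iterate y from -50 to 50, compute RHS = 30·y³ + 9, and check whether it is a (positive or negative) perfect cube.
Check small values of y:
  y = 0: RHS = 9 is not a perfect cube.
  y = 1: RHS = 39 is not a perfect cube.
  y = -1: RHS = -21 is not a perfect cube.
  y = 2: RHS = 249 is not a perfect cube.
  y = -2: RHS = -231 is not a perfect cube.
  y = 3: RHS = 819 is not a perfect cube.
  y = -3: RHS = -801 is not a perfect cube.
Continuing the search up to |y| = 50 finds no solutions either.
No (x, y) in the scanned range satisfies the equation.

No integer solutions with |y| ≤ 50.


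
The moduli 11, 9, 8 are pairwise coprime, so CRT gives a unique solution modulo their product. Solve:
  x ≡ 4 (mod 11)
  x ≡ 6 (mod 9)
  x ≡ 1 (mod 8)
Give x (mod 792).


Moduli 11, 9, 8 are pairwise coprime; by CRT there is a unique solution modulo M = 11 · 9 · 8 = 792.
Solve pairwise, accumulating the modulus:
  Start with x ≡ 4 (mod 11).
  Combine with x ≡ 6 (mod 9): since gcd(11, 9) = 1, we get a unique residue mod 99.
    Write x = 4 + 11·t and substitute into x ≡ 6 (mod 9): 11·t ≡ 6 − 4 = 2 (mod 9).
    Reduce coefficients mod 9: 2·t ≡ 2 (mod 9).
    The inverse of 2 mod 9 is 5 (since 2·5 = 10 = 1·9 + 1), so t ≡ 5·2 = 10 ≡ 1 (mod 9).
    Then x = 4 + 11·1 = 15, valid modulo lcm(11, 9) = 99: x ≡ 15 (mod 99).
  Combine with x ≡ 1 (mod 8): since gcd(99, 8) = 1, we get a unique residue mod 792.
    Write x = 15 + 99·t and substitute into x ≡ 1 (mod 8): 99·t ≡ 1 − 15 = -14 (mod 8).
    Reduce coefficients mod 8: 3·t ≡ 2 (mod 8).
    The inverse of 3 mod 8 is 3 (since 3·3 = 9 = 1·8 + 1), so t ≡ 3·2 = 6 ≡ 6 (mod 8).
    Then x = 15 + 99·6 = 609, valid modulo lcm(99, 8) = 792: x ≡ 609 (mod 792).
Verify: 609 mod 11 = 4 ✓, 609 mod 9 = 6 ✓, 609 mod 8 = 1 ✓.

x ≡ 609 (mod 792).


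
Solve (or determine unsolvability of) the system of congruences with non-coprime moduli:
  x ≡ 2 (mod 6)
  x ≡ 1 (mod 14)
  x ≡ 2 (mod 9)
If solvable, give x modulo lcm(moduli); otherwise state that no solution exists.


Moduli 6, 14, 9 are not pairwise coprime, so CRT works modulo lcm(m_i) when all pairwise compatibility conditions hold.
Pairwise compatibility: gcd(m_i, m_j) must divide a_i - a_j for every pair.
Merge one congruence at a time:
  Start: x ≡ 2 (mod 6).
  Combine with x ≡ 1 (mod 14): gcd(6, 14) = 2, and 1 - 2 = -1 is NOT divisible by 2.
    ⇒ system is inconsistent (no integer solution).

No solution (the system is inconsistent).


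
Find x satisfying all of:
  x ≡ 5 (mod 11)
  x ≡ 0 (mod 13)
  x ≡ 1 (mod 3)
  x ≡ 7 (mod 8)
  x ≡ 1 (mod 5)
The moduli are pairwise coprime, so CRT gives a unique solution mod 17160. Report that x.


Product of moduli M = 11 · 13 · 3 · 8 · 5 = 17160.
Merge one congruence at a time:
  Start: x ≡ 5 (mod 11).
  Combine with x ≡ 0 (mod 13); new modulus lcm = 143.
    Write x = 5 + 11·t and substitute into x ≡ 0 (mod 13): 11·t ≡ 0 − 5 = -5 (mod 13).
    Reduce coefficients mod 13: 11·t ≡ 8 (mod 13).
    The inverse of 11 mod 13 is 6 (since 11·6 = 66 = 5·13 + 1), so t ≡ 6·8 = 48 ≡ 9 (mod 13).
    Then x = 5 + 11·9 = 104, valid modulo lcm(11, 13) = 143: x ≡ 104 (mod 143).
  Combine with x ≡ 1 (mod 3); new modulus lcm = 429.
    Write x = 104 + 143·t and substitute into x ≡ 1 (mod 3): 143·t ≡ 1 − 104 = -103 (mod 3).
    Reduce coefficients mod 3: 2·t ≡ 2 (mod 3).
    The inverse of 2 mod 3 is 2 (since 2·2 = 4 = 1·3 + 1), so t ≡ 2·2 = 4 ≡ 1 (mod 3).
    Then x = 104 + 143·1 = 247, valid modulo lcm(143, 3) = 429: x ≡ 247 (mod 429).
  Combine with x ≡ 7 (mod 8); new modulus lcm = 3432.
    Write x = 247 + 429·t and substitute into x ≡ 7 (mod 8): 429·t ≡ 7 − 247 = -240 (mod 8).
    Reduce coefficients mod 8: 5·t ≡ 0 (mod 8).
    The inverse of 5 mod 8 is 5 (since 5·5 = 25 = 3·8 + 1), so t ≡ 5·0 = 0 ≡ 0 (mod 8).
    Then x = 247 + 429·0 = 247, valid modulo lcm(429, 8) = 3432: x ≡ 247 (mod 3432).
  Combine with x ≡ 1 (mod 5); new modulus lcm = 17160.
    Write x = 247 + 3432·t and substitute into x ≡ 1 (mod 5): 3432·t ≡ 1 − 247 = -246 (mod 5).
    Reduce coefficients mod 5: 2·t ≡ 4 (mod 5).
    The inverse of 2 mod 5 is 3 (since 2·3 = 6 = 1·5 + 1), so t ≡ 3·4 = 12 ≡ 2 (mod 5).
    Then x = 247 + 3432·2 = 7111, valid modulo lcm(3432, 5) = 17160: x ≡ 7111 (mod 17160).
Verify against each original: 7111 mod 11 = 5, 7111 mod 13 = 0, 7111 mod 3 = 1, 7111 mod 8 = 7, 7111 mod 5 = 1.

x ≡ 7111 (mod 17160).


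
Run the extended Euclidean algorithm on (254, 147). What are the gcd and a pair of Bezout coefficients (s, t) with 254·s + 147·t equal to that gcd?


Euclidean algorithm on (254, 147) — divide until remainder is 0:
  254 = 1 · 147 + 107
  147 = 1 · 107 + 40
  107 = 2 · 40 + 27
  40 = 1 · 27 + 13
  27 = 2 · 13 + 1
  13 = 13 · 1 + 0
gcd(254, 147) = 1.
Track Bezout coefficients alongside the remainders: start with r₀ = 254 = a·1 + b·0 (s = 1, t = 0) and r₁ = 147 = a·0 + b·1 (s = 0, t = 1); each new remainder r_{k+1} = r_{k-1} − q_k·r_k inherits s_{k+1} = s_{k-1} − q_k·s_k, t_{k+1} = t_{k-1} − q_k·t_k, so r_k = a·s_k + b·t_k at every step:
  q = 1: r = 107, s = 1 − 1·0 = 1, t = 0 − 1·1 = -1  (check: 254·1 + 147·(-1) = 107)
  q = 1: r = 40, s = 0 − 1·1 = -1, t = 1 − 1·(-1) = 2  (check: 254·(-1) + 147·2 = 40)
  q = 2: r = 27, s = 1 − 2·(-1) = 3, t = -1 − 2·2 = -5  (check: 254·3 + 147·(-5) = 27)
  q = 1: r = 13, s = -1 − 1·3 = -4, t = 2 − 1·(-5) = 7  (check: 254·(-4) + 147·7 = 13)
  q = 2: r = 1, s = 3 − 2·(-4) = 11, t = -5 − 2·7 = -19  (check: 254·11 + 147·(-19) = 1)
The row with r = 1 (the gcd) gives the Bezout coefficients s = 11, t = -19.
Result: 254 · (11) + 147 · (-19) = 1.

gcd(254, 147) = 1; s = 11, t = -19 (check: 254·11 + 147·(-19) = 1).


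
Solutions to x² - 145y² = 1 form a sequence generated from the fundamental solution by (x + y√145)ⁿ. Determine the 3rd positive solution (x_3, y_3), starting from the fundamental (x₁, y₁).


Step 1: Find the fundamental solution (x₁, y₁) of x² - 145y² = 1.
  Expand √145 as a continued fraction. a₀ = ⌊√145⌋ = 12; iterate m_{k+1} = d_k·a_k − m_k, d_{k+1} = (145 − m_{k+1}²)/d_k, a_{k+1} = ⌊(a₀ + m_{k+1})/d_{k+1}⌋ (starting m₀ = 0, d₀ = 1), with convergents p_k = a_k·p_{k-1} + p_{k-2}, q_k = a_k·q_{k-1} + q_{k-2} (p₋₁ = 1, q₋₁ = 0):
  k = 0: a₀ = 12; p₀/q₀ = 12/1; p₀² − 145·q₀² = 144 − 145 = -1.
  k = 1: m = 12, d = 1, a = ⌊(12 + 12)/1⌋ = 24; p/q = (24·12 + 1)/(24·1 + 0) = 289/24; p² − 145·q² = 83521 − 83520 = 1.
  The first convergent with p² − 145·q² = 1 gives the fundamental solution (x₁, y₁) = (289, 24).
Step 2: Apply the recurrence (x_{n+1}, y_{n+1}) = (x₁x_n + 145y₁y_n, x₁y_n + y₁x_n) repeatedly.
  From (x_1, y_1) = (289, 24): x_2 = 289·289 + 145·24·24 = 167041; y_2 = 289·24 + 24·289 = 13872.
  From (x_2, y_2) = (167041, 13872): x_3 = 289·167041 + 145·24·13872 = 96549409; y_3 = 289·13872 + 24·167041 = 8017992.
Step 3: Verify x_3² - 145·y_3² = 9321788378249281 - 9321788378249280 = 1 (should be 1). ✓

(x_1, y_1) = (289, 24); (x_3, y_3) = (96549409, 8017992).


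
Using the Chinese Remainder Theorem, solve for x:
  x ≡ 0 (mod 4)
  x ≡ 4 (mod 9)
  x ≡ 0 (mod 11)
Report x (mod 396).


Moduli 4, 9, 11 are pairwise coprime; by CRT there is a unique solution modulo M = 4 · 9 · 11 = 396.
Solve pairwise, accumulating the modulus:
  Start with x ≡ 0 (mod 4).
  Combine with x ≡ 4 (mod 9): since gcd(4, 9) = 1, we get a unique residue mod 36.
    Write x = 0 + 4·t and substitute into x ≡ 4 (mod 9): 4·t ≡ 4 − 0 = 4 (mod 9).
    The inverse of 4 mod 9 is 7 (since 4·7 = 28 = 3·9 + 1), so t ≡ 7·4 = 28 ≡ 1 (mod 9).
    Then x = 0 + 4·1 = 4, valid modulo lcm(4, 9) = 36: x ≡ 4 (mod 36).
  Combine with x ≡ 0 (mod 11): since gcd(36, 11) = 1, we get a unique residue mod 396.
    Write x = 4 + 36·t and substitute into x ≡ 0 (mod 11): 36·t ≡ 0 − 4 = -4 (mod 11).
    Reduce coefficients mod 11: 3·t ≡ 7 (mod 11).
    The inverse of 3 mod 11 is 4 (since 3·4 = 12 = 1·11 + 1), so t ≡ 4·7 = 28 ≡ 6 (mod 11).
    Then x = 4 + 36·6 = 220, valid modulo lcm(36, 11) = 396: x ≡ 220 (mod 396).
Verify: 220 mod 4 = 0 ✓, 220 mod 9 = 4 ✓, 220 mod 11 = 0 ✓.

x ≡ 220 (mod 396).


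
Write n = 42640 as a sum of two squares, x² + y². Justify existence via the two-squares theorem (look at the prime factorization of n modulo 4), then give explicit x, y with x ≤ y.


Step 1: Factor n = 42640 = 2^4 · 5 · 13 · 41.
Step 2: Check the mod-4 condition on each prime factor: 2 = 2 (special); 5 ≡ 1 (mod 4), exponent 1; 13 ≡ 1 (mod 4), exponent 1; 41 ≡ 1 (mod 4), exponent 1.
All primes ≡ 3 (mod 4) appear to even exponent (or don't appear), so by the two-squares theorem n IS expressible as a sum of two squares.
Step 3: Build a representation. Group n = k² · m with k = 4 and m = 5 · 13 · 41 = 2665 (a product of primes ≡ 1 (mod 4)); a representation of m scales to one of n via (k·x)² + (k·y)² = k²(x² + y²). Each prime p ≡ 1 (mod 4) is itself a sum of two squares; find a² by testing p − a² for a perfect square:
  5: 5 − 1² = 4 = 2² ⇒ 5 = 1² + 2².
  13: 13 − 1² = 12, 13 − 2² = 9 = 3² ⇒ 13 = 2² + 3².
  41: 41 − 1² = 40, 41 − 2² = 37, 41 − 3² = 32, 41 − 4² = 25 = 5² ⇒ 41 = 4² + 5².
  Combine using the Brahmagupta–Fibonacci identity (a² + b²)(c² + d²) = (ac − bd)² + (ad + bc)² = (ac + bd)² + (ad − bc)²:
  5 · 13 = 65: from (1² + 2²)(2² + 3²), take (1·2 − 2·3, 1·3 + 2·2) = (2 − 6, 3 + 4) = (-4, 7); dropping signs (only squares matter) gives (4, 7); check 4² + 7² = 16 + 49 = 65 ✓.
  65 · 41 = 2665: from (4² + 7²)(4² + 5²), take (4·4 − 7·5, 4·5 + 7·4) = (16 − 35, 20 + 28) = (-19, 48); dropping signs (only squares matter) gives (19, 48); check 19² + 48² = 361 + 2304 = 2665 ✓.
  Scale by k = 4: (4·19, 4·48) = (76, 192).
Step 4: Order so x ≤ y and verify: 76² + 192² = 5776 + 36864 = 42640 = n. ✓

n = 42640 = 76² + 192² (one valid representation with x ≤ y).


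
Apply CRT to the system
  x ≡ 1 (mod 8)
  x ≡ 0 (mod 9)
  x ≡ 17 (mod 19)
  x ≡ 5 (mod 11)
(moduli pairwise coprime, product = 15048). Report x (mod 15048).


Product of moduli M = 8 · 9 · 19 · 11 = 15048.
Merge one congruence at a time:
  Start: x ≡ 1 (mod 8).
  Combine with x ≡ 0 (mod 9); new modulus lcm = 72.
    Write x = 1 + 8·t and substitute into x ≡ 0 (mod 9): 8·t ≡ 0 − 1 = -1 (mod 9).
    Reduce coefficients mod 9: 8·t ≡ 8 (mod 9).
    The inverse of 8 mod 9 is 8 (since 8·8 = 64 = 7·9 + 1), so t ≡ 8·8 = 64 ≡ 1 (mod 9).
    Then x = 1 + 8·1 = 9, valid modulo lcm(8, 9) = 72: x ≡ 9 (mod 72).
  Combine with x ≡ 17 (mod 19); new modulus lcm = 1368.
    Write x = 9 + 72·t and substitute into x ≡ 17 (mod 19): 72·t ≡ 17 − 9 = 8 (mod 19).
    Reduce coefficients mod 19: 15·t ≡ 8 (mod 19).
    The inverse of 15 mod 19 is 14 (since 15·14 = 210 = 11·19 + 1), so t ≡ 14·8 = 112 ≡ 17 (mod 19).
    Then x = 9 + 72·17 = 1233, valid modulo lcm(72, 19) = 1368: x ≡ 1233 (mod 1368).
  Combine with x ≡ 5 (mod 11); new modulus lcm = 15048.
    Write x = 1233 + 1368·t and substitute into x ≡ 5 (mod 11): 1368·t ≡ 5 − 1233 = -1228 (mod 11).
    Reduce coefficients mod 11: 4·t ≡ 4 (mod 11).
    The inverse of 4 mod 11 is 3 (since 4·3 = 12 = 1·11 + 1), so t ≡ 3·4 = 12 ≡ 1 (mod 11).
    Then x = 1233 + 1368·1 = 2601, valid modulo lcm(1368, 11) = 15048: x ≡ 2601 (mod 15048).
Verify against each original: 2601 mod 8 = 1, 2601 mod 9 = 0, 2601 mod 19 = 17, 2601 mod 11 = 5.

x ≡ 2601 (mod 15048).


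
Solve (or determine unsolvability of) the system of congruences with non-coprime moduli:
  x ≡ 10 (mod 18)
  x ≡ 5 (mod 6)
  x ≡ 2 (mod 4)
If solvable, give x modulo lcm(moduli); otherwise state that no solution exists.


Moduli 18, 6, 4 are not pairwise coprime, so CRT works modulo lcm(m_i) when all pairwise compatibility conditions hold.
Pairwise compatibility: gcd(m_i, m_j) must divide a_i - a_j for every pair.
Merge one congruence at a time:
  Start: x ≡ 10 (mod 18).
  Combine with x ≡ 5 (mod 6): gcd(18, 6) = 6, and 5 - 10 = -5 is NOT divisible by 6.
    ⇒ system is inconsistent (no integer solution).

No solution (the system is inconsistent).


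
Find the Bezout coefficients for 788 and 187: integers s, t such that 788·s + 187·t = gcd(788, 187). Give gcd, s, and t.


Euclidean algorithm on (788, 187) — divide until remainder is 0:
  788 = 4 · 187 + 40
  187 = 4 · 40 + 27
  40 = 1 · 27 + 13
  27 = 2 · 13 + 1
  13 = 13 · 1 + 0
gcd(788, 187) = 1.
Track Bezout coefficients alongside the remainders: start with r₀ = 788 = a·1 + b·0 (s = 1, t = 0) and r₁ = 187 = a·0 + b·1 (s = 0, t = 1); each new remainder r_{k+1} = r_{k-1} − q_k·r_k inherits s_{k+1} = s_{k-1} − q_k·s_k, t_{k+1} = t_{k-1} − q_k·t_k, so r_k = a·s_k + b·t_k at every step:
  q = 4: r = 40, s = 1 − 4·0 = 1, t = 0 − 4·1 = -4  (check: 788·1 + 187·(-4) = 40)
  q = 4: r = 27, s = 0 − 4·1 = -4, t = 1 − 4·(-4) = 17  (check: 788·(-4) + 187·17 = 27)
  q = 1: r = 13, s = 1 − 1·(-4) = 5, t = -4 − 1·17 = -21  (check: 788·5 + 187·(-21) = 13)
  q = 2: r = 1, s = -4 − 2·5 = -14, t = 17 − 2·(-21) = 59  (check: 788·(-14) + 187·59 = 1)
The row with r = 1 (the gcd) gives the Bezout coefficients s = -14, t = 59.
Result: 788 · (-14) + 187 · (59) = 1.

gcd(788, 187) = 1; s = -14, t = 59 (check: 788·(-14) + 187·59 = 1).
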